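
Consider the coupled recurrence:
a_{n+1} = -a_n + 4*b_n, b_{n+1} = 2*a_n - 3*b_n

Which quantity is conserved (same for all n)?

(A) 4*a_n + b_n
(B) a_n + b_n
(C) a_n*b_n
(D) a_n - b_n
B

Replace a_n by a_{n+1} = -a_n + 4*b_n and b_n by b_{n+1} = 2*a_n - 3*b_n in each option and simplify:
(A) 4*a_n + b_n  ->  4*(-a_n + 4*b_n) + (2*a_n - 3*b_n) = -2*a_n + 13*b_n   [not conserved]
(B) a_n + b_n  ->  (-a_n + 4*b_n) + (2*a_n - 3*b_n) = a_n + b_n   [conserved]
(C) a_n*b_n  ->  (-a_n + 4*b_n)*(2*a_n - 3*b_n) = -2*a_n^2 + 11*a_n*b_n - 12*b_n^2   [not conserved]
(D) a_n - b_n  ->  (-a_n + 4*b_n) - (2*a_n - 3*b_n) = -3*a_n + 7*b_n   [not conserved]

Only (B) a_n + b_n returns to itself after one step, so it is the conserved quantity.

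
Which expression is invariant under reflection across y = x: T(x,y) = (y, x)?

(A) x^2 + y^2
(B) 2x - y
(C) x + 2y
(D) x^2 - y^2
A

The map is reflection across y = x: T(x,y) = (y, x).
Substitute the transformed coordinates into each option and compare with the original:
(A) x^2 + y^2  ->  (y)^2 + (x)^2 = x^2 + y^2   [equals x^2 + y^2: invariant]
(B) 2x - y  ->  2(y) - (x) = -x + 2y   [differs from 2x - y: not invariant]
(C) x + 2y  ->  (y) + 2(x) = 2x + y   [differs from x + 2y: not invariant]
(D) x^2 - y^2  ->  (y)^2 - (x)^2 = -x^2 + y^2   [differs from x^2 - y^2: not invariant]

Only option (A), x^2 + y^2, is unchanged by the transformation.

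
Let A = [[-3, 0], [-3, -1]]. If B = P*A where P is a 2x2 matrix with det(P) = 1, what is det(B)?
3

By the multiplicative property of determinants, det(B) = det(P*A) = det(P) * det(A) = det(A),
so the determinant is invariant under multiplication by any determinant-1 matrix; we just need det(A).

det(A) = (-3)(-1) - (0)(-3) = 3 - 0 = 3

Therefore det(B) = 1 * 3 = 3.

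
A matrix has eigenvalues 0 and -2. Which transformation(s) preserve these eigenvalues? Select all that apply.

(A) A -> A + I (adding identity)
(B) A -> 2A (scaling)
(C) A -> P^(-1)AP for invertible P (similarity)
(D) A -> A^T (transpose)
C and D

Eigenvalues are preserved by:
1. Similarity transformations: A -> P^(-1)AP (same characteristic polynomial)
2. Transpose: A^T has the same eigenvalues as A

Eigenvalues are NOT preserved by:
- Adding identity: eigenvalues become 0+1, -2+1
- Scaling: eigenvalues become 0, -4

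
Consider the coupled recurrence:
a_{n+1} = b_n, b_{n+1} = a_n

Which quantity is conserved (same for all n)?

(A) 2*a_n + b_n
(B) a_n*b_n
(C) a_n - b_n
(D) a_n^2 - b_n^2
B

Replace a_n by a_{n+1} = b_n and b_n by b_{n+1} = a_n in each option and simplify:
(A) 2*a_n + b_n  ->  2*(b_n) + (a_n) = a_n + 2*b_n   [not conserved]
(B) a_n*b_n  ->  (b_n)*(a_n) = a_n*b_n   [conserved]
(C) a_n - b_n  ->  (b_n) - (a_n) = -a_n + b_n   [not conserved]
(D) a_n^2 - b_n^2  ->  (b_n)^2 - (a_n)^2 = -a_n^2 + b_n^2   [not conserved]

Only (B) a_n*b_n returns to itself after one step, so it is the conserved quantity.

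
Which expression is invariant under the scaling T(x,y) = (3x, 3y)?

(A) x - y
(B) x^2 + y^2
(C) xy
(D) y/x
D

Under the uniform scaling T(x,y) = (3x, 3y):
Substitute the transformed coordinates into each option and compare with the original:
(A) x - y  ->  (3x) - (3y) = 3x - 3y   [differs from x - y: not invariant]
(B) x^2 + y^2  ->  (3x)^2 + (3y)^2 = 9x^2 + 9y^2   [differs from x^2 + y^2: not invariant]
(C) xy  ->  (3x)(3y) = 9xy   [differs from xy: not invariant]
(D) y/x  ->  (3y)/(3x) = y/x   [equals y/x: invariant]

Only option (D), y/x, is unchanged by the transformation.
The common factor 3 cancels in a ratio of coordinates, while sums, products and sums of squares pick up factors of 3 or 9.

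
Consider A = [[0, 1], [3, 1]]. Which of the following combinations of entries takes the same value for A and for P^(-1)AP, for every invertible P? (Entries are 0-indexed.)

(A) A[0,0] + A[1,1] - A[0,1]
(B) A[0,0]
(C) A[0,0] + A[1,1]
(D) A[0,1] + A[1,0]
C

A[0,0] + A[1,1] is the trace of A. By the cyclic property of the trace, tr(P^(-1)AP) = tr(APP^(-1)) = tr(A), so it is the same for every matrix similar to A.

The other combinations are not similarity invariants. For example, take P = [[2, 1], [1, 1]] (det P = 1), so P^(-1) = [[1, -1], [-1, 2]] and
B = P^(-1)AP = [[-6, -3], [13, 7]].
Evaluating each option on A and on B:
(A) A[0,0] + A[1,1] - A[0,1]: 0 for A, 4 for B -> changes
(B) A[0,0]: 0 for A, -6 for B -> changes
(C) A[0,0] + A[1,1]: 1 for A, 1 for B -> unchanged
(D) A[0,1] + A[1,0]: 4 for A, 10 for B -> changes

Only (C) A[0,0] + A[1,1] = 1 survives (and it does so for every P, not just this one), so it is the invariant.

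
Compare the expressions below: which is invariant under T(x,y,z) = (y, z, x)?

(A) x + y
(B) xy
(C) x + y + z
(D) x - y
C

Apply T(x,y,z) = (y, z, x) to each option, i.e. replace (x, y, z) by the transformed coordinates.
Substitute the transformed coordinates into each option and compare with the original:
(A) x + y  ->  (y) + (z) = y + z   [differs from x + y: not invariant]
(B) xy  ->  (y)(z) = yz   [differs from xy: not invariant]
(C) x + y + z  ->  (y) + (z) + (x) = x + y + z   [equals x + y + z: invariant]
(D) x - y  ->  (y) - (z) = y - z   [differs from x - y: not invariant]

Only option (C), x + y + z, is unchanged by the transformation.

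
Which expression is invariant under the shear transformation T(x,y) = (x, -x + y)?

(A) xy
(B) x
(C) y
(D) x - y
B

Under the shear T(x,y) = (x, -x + y):
Substitute the transformed coordinates into each option and compare with the original:
(A) xy  ->  (x)(-x + y) = -x^2 + xy   [differs from xy: not invariant]
(B) x  ->  (x) = x   [equals x: invariant]
(C) y  ->  (-x + y) = -x + y   [differs from y: not invariant]
(D) x - y  ->  (x) - (-x + y) = 2x - y   [differs from x - y: not invariant]

Only option (B), x, is unchanged by the transformation.
A vertical shear moves points parallel to the y-axis, so the x-coordinate (and any function of x alone) is unchanged.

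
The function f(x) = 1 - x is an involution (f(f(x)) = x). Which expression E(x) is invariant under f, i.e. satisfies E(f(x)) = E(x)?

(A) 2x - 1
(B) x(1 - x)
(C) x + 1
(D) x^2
B

Replace x by f(x) = 1 - x in each option and simplify. As a quick numerical cross-check, also compare E(4) with E(f(4)) = E(-3).

(A) 2x - 1  ->  2(1 - x) - 1 = 1 - 2x; check: E(4) = 7 but E(-3) = -7.   [not invariant]
(B) x(1 - x)  ->  (1 - x)(1 - (1 - x)), which simplifies back to x(1 - x); check: E(4) = -12, E(-3) = -12.   [invariant]
(C) x + 1  ->  (1 - x) + 1 = 2 - x; check: E(4) = 5 but E(-3) = -2.   [not invariant]
(D) x^2  ->  (1 - x)^2 = (x - 1)^2; check: E(4) = 16 but E(-3) = 9.   [not invariant]

Only (B) is unchanged. E is symmetric under swapping x with f(x) = 1 - x, which is exactly what an involution does.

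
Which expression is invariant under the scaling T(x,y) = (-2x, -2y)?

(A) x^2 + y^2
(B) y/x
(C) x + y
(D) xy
B

Under the uniform scaling T(x,y) = (-2x, -2y):
Substitute the transformed coordinates into each option and compare with the original:
(A) x^2 + y^2  ->  (-2x)^2 + (-2y)^2 = 4x^2 + 4y^2   [differs from x^2 + y^2: not invariant]
(B) y/x  ->  (-2y)/(-2x) = y/x   [equals y/x: invariant]
(C) x + y  ->  (-2x) + (-2y) = -2x - 2y   [differs from x + y: not invariant]
(D) xy  ->  (-2x)(-2y) = 4xy   [differs from xy: not invariant]

Only option (B), y/x, is unchanged by the transformation.
The common factor -2 cancels in a ratio of coordinates, while sums, products and sums of squares pick up factors of -2 or 4.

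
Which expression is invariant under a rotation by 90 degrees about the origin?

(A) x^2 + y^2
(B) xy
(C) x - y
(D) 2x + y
A

A rotation by 90 degrees sends (x, y) to (-y, x).
Substitute the transformed coordinates into each option and compare with the original:
(A) x^2 + y^2  ->  (-y)^2 + (x)^2 = x^2 + y^2   [equals x^2 + y^2: invariant]
(B) xy  ->  (-y)(x) = -xy   [differs from xy: not invariant]
(C) x - y  ->  (-y) - (x) = -x - y   [differs from x - y: not invariant]
(D) 2x + y  ->  2(-y) + (x) = x - 2y   [differs from 2x + y: not invariant]

Only option (A), x^2 + y^2, is unchanged by the transformation.
Geometrically, x^2 + y^2 is the squared distance from the origin, which every rotation about the origin preserves.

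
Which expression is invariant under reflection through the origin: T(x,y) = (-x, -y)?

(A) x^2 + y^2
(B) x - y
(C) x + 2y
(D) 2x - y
A

The map is reflection through the origin: T(x,y) = (-x, -y).
Substitute the transformed coordinates into each option and compare with the original:
(A) x^2 + y^2  ->  (-x)^2 + (-y)^2 = x^2 + y^2   [equals x^2 + y^2: invariant]
(B) x - y  ->  (-x) - (-y) = -x + y   [differs from x - y: not invariant]
(C) x + 2y  ->  (-x) + 2(-y) = -x - 2y   [differs from x + 2y: not invariant]
(D) 2x - y  ->  2(-x) - (-y) = -2x + y   [differs from 2x - y: not invariant]

Only option (A), x^2 + y^2, is unchanged by the transformation.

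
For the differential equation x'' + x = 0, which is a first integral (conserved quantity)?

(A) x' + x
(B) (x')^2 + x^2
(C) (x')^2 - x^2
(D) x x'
B

A first integral I satisfies dI/dt = 0 along every solution. Differentiate each option and use the equation of motion:
(A) d/dt[x' + x] = x'' + x' = -x + x', not identically 0
(B) d/dt[(x')^2 + x^2] = 2x'x'' + 2x x' = 2x'(-x) + 2x x' = 0
(C) d/dt[(x')^2 - x^2] = 2x'x'' - 2x x' = -4x x', not identically 0
(D) d/dt[x x'] = (x')^2 + x x'' = (x')^2 - x^2, not identically 0

Only (B) has zero time-derivative. So the energy-like quantity (x')^2 + x^2 is the first integral.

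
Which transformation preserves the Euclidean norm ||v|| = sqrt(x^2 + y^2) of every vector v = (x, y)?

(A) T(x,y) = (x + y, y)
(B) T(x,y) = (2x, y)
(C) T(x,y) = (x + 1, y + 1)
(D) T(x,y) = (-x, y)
D

A transformation preserves a norm if ||T(v)|| = ||v|| for every v; a single vector where the norm changes rules an option out.

(A) T(x,y) = (x + y, y): v = (0, 1) has norm sqrt((0)^2 + (1)^2) = 1, but T(v) = (1, 1) has norm sqrt(2) -- not preserved.
(B) T(x,y) = (2x, y): v = (1, 0) has norm sqrt((1)^2 + (0)^2) = 1, but T(v) = (2, 0) has norm 2 -- not preserved.
(C) T(x,y) = (x + 1, y + 1): v = (1, 0) has norm sqrt((1)^2 + (0)^2) = 1, but T(v) = (2, 1) has norm sqrt(5) -- not preserved.
(D) T(x,y) = (-x, y): preserves the norm -- it is an orthogonal map (a rotation/reflection), and (-x)^2 + (y)^2 simplifies to x^2 + y^2.

Therefore the answer is (D).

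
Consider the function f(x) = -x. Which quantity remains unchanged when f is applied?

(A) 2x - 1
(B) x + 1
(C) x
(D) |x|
D

For f(x) = -x:
Applying f replaces x by -x. Since |-x| = |x|, the absolute value is unchanged by f, whereas x -> -x, 2x - 1 -> -2x - 1 and x + 1 -> -x + 1 all change.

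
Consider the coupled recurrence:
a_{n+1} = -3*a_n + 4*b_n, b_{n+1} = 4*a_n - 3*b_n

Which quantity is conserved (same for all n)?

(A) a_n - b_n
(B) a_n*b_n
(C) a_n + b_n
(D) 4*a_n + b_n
C

Replace a_n by a_{n+1} = -3*a_n + 4*b_n and b_n by b_{n+1} = 4*a_n - 3*b_n in each option and simplify:
(A) a_n - b_n  ->  (-3*a_n + 4*b_n) - (4*a_n - 3*b_n) = -7*a_n + 7*b_n   [not conserved]
(B) a_n*b_n  ->  (-3*a_n + 4*b_n)*(4*a_n - 3*b_n) = -12*a_n^2 + 25*a_n*b_n - 12*b_n^2   [not conserved]
(C) a_n + b_n  ->  (-3*a_n + 4*b_n) + (4*a_n - 3*b_n) = a_n + b_n   [conserved]
(D) 4*a_n + b_n  ->  4*(-3*a_n + 4*b_n) + (4*a_n - 3*b_n) = -8*a_n + 13*b_n   [not conserved]

Only (C) a_n + b_n returns to itself after one step, so it is the conserved quantity.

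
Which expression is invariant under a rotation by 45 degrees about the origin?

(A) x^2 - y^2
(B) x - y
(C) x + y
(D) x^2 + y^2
D

A rotation by 45 degrees sends (x, y) to (sqrt(2)x/2 - sqrt(2)y/2, sqrt(2)x/2 + sqrt(2)y/2).
Substitute the transformed coordinates into each option and compare with the original:
(A) x^2 - y^2  ->  (sqrt(2)x/2 - sqrt(2)y/2)^2 - (sqrt(2)x/2 + sqrt(2)y/2)^2 = -2xy   [differs from x^2 - y^2: not invariant]
(B) x - y  ->  (sqrt(2)x/2 - sqrt(2)y/2) - (sqrt(2)x/2 + sqrt(2)y/2) = -sqrt(2)y   [differs from x - y: not invariant]
(C) x + y  ->  (sqrt(2)x/2 - sqrt(2)y/2) + (sqrt(2)x/2 + sqrt(2)y/2) = sqrt(2)x   [differs from x + y: not invariant]
(D) x^2 + y^2  ->  (sqrt(2)x/2 - sqrt(2)y/2)^2 + (sqrt(2)x/2 + sqrt(2)y/2)^2 = x^2 + y^2   [equals x^2 + y^2: invariant]

Only option (D), x^2 + y^2, is unchanged by the transformation.
Geometrically, x^2 + y^2 is the squared distance from the origin, which every rotation about the origin preserves.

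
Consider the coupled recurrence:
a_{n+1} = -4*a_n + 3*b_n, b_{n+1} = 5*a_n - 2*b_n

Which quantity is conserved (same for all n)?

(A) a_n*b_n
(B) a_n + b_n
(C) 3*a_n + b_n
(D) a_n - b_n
B

Replace a_n by a_{n+1} = -4*a_n + 3*b_n and b_n by b_{n+1} = 5*a_n - 2*b_n in each option and simplify:
(A) a_n*b_n  ->  (-4*a_n + 3*b_n)*(5*a_n - 2*b_n) = -20*a_n^2 + 23*a_n*b_n - 6*b_n^2   [not conserved]
(B) a_n + b_n  ->  (-4*a_n + 3*b_n) + (5*a_n - 2*b_n) = a_n + b_n   [conserved]
(C) 3*a_n + b_n  ->  3*(-4*a_n + 3*b_n) + (5*a_n - 2*b_n) = -7*a_n + 7*b_n   [not conserved]
(D) a_n - b_n  ->  (-4*a_n + 3*b_n) - (5*a_n - 2*b_n) = -9*a_n + 5*b_n   [not conserved]

Only (B) a_n + b_n returns to itself after one step, so it is the conserved quantity.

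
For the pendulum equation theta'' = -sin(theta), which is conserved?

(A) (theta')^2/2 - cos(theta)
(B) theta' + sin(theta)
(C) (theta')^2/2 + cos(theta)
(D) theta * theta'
A

A first integral I satisfies dI/dt = 0 along every solution. Differentiate each option and use the equation of motion:
(A) d/dt[(theta')^2/2 - cos(theta)] = theta' theta'' + sin(theta) theta' = theta'(-sin(theta)) + theta' sin(theta) = 0
(B) d/dt[theta' + sin(theta)] = theta'' + cos(theta) theta' = -sin(theta) + theta' cos(theta), not identically 0
(C) d/dt[(theta')^2/2 + cos(theta)] = theta' theta'' - sin(theta) theta' = -2 theta' sin(theta), not identically 0
(D) d/dt[theta * theta'] = (theta')^2 + theta theta'' = (theta')^2 - theta sin(theta), not identically 0

Only (A) has zero time-derivative. This is the total energy: kinetic (theta')^2/2 plus potential -cos(theta).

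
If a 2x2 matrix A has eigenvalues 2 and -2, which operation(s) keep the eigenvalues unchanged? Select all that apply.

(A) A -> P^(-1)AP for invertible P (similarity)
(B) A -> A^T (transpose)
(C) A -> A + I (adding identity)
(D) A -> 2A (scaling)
A and B

Eigenvalues are preserved by:
1. Similarity transformations: A -> P^(-1)AP (same characteristic polynomial)
2. Transpose: A^T has the same eigenvalues as A

Eigenvalues are NOT preserved by:
- Adding identity: eigenvalues become 2+1, -2+1
- Scaling: eigenvalues become 4, -4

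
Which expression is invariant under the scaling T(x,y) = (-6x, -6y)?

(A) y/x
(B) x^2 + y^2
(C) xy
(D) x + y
A

Under the uniform scaling T(x,y) = (-6x, -6y):
Substitute the transformed coordinates into each option and compare with the original:
(A) y/x  ->  (-6y)/(-6x) = y/x   [equals y/x: invariant]
(B) x^2 + y^2  ->  (-6x)^2 + (-6y)^2 = 36x^2 + 36y^2   [differs from x^2 + y^2: not invariant]
(C) xy  ->  (-6x)(-6y) = 36xy   [differs from xy: not invariant]
(D) x + y  ->  (-6x) + (-6y) = -6x - 6y   [differs from x + y: not invariant]

Only option (A), y/x, is unchanged by the transformation.
The common factor -6 cancels in a ratio of coordinates, while sums, products and sums of squares pick up factors of -6 or 36.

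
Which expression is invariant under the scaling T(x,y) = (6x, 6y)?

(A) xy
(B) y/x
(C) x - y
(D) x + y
B

Under the uniform scaling T(x,y) = (6x, 6y):
Substitute the transformed coordinates into each option and compare with the original:
(A) xy  ->  (6x)(6y) = 36xy   [differs from xy: not invariant]
(B) y/x  ->  (6y)/(6x) = y/x   [equals y/x: invariant]
(C) x - y  ->  (6x) - (6y) = 6x - 6y   [differs from x - y: not invariant]
(D) x + y  ->  (6x) + (6y) = 6x + 6y   [differs from x + y: not invariant]

Only option (B), y/x, is unchanged by the transformation.
The common factor 6 cancels in a ratio of coordinates, while sums, products and sums of squares pick up factors of 6 or 36.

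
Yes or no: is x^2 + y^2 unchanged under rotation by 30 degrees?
Yes

Applying rotation by 30 degrees: x' = x*cos(30 degrees) - y*sin(30 degrees) = sqrt(3)x/2 - y/2, y' = x*sin(30 degrees) + y*cos(30 degrees) = x/2 + sqrt(3)y/2

Substituting into x^2 + y^2:
(sqrt(3)x/2 - y/2)^2 + (x/2 + sqrt(3)y/2)^2
= x^2 + y^2

This equals the original expression x^2 + y^2, so it IS invariant.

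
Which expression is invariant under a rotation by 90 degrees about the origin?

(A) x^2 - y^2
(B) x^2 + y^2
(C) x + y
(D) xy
B

A rotation by 90 degrees sends (x, y) to (-y, x).
Substitute the transformed coordinates into each option and compare with the original:
(A) x^2 - y^2  ->  (-y)^2 - (x)^2 = -x^2 + y^2   [differs from x^2 - y^2: not invariant]
(B) x^2 + y^2  ->  (-y)^2 + (x)^2 = x^2 + y^2   [equals x^2 + y^2: invariant]
(C) x + y  ->  (-y) + (x) = x - y   [differs from x + y: not invariant]
(D) xy  ->  (-y)(x) = -xy   [differs from xy: not invariant]

Only option (B), x^2 + y^2, is unchanged by the transformation.
Geometrically, x^2 + y^2 is the squared distance from the origin, which every rotation about the origin preserves.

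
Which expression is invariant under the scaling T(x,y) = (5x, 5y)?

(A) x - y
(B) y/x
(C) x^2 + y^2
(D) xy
B

Under the uniform scaling T(x,y) = (5x, 5y):
Substitute the transformed coordinates into each option and compare with the original:
(A) x - y  ->  (5x) - (5y) = 5x - 5y   [differs from x - y: not invariant]
(B) y/x  ->  (5y)/(5x) = y/x   [equals y/x: invariant]
(C) x^2 + y^2  ->  (5x)^2 + (5y)^2 = 25x^2 + 25y^2   [differs from x^2 + y^2: not invariant]
(D) xy  ->  (5x)(5y) = 25xy   [differs from xy: not invariant]

Only option (B), y/x, is unchanged by the transformation.
The common factor 5 cancels in a ratio of coordinates, while sums, products and sums of squares pick up factors of 5 or 25.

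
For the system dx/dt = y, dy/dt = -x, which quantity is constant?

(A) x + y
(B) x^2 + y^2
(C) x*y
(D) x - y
B

A first integral I satisfies dI/dt = 0 along every solution. Differentiate each option and use the equation of motion:
(A) d/dt[x + y] = y + (-x) = y - x, not identically 0
(B) d/dt[x^2 + y^2] = 2x*dx/dt + 2y*dy/dt = 2x*y + 2y*(-x) = 0
(C) d/dt[x*y] = (dx/dt)y + x(dy/dt) = y^2 - x^2, not identically 0
(D) d/dt[x - y] = y - (-x) = x + y, not identically 0

Only (B) has zero time-derivative. So x^2 + y^2 (the squared radius; trajectories are circles) is the conserved quantity.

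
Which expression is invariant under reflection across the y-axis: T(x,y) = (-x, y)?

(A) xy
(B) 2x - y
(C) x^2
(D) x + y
C

The map is reflection across the y-axis: T(x,y) = (-x, y).
Substitute the transformed coordinates into each option and compare with the original:
(A) xy  ->  (-x)(y) = -xy   [differs from xy: not invariant]
(B) 2x - y  ->  2(-x) - (y) = -2x - y   [differs from 2x - y: not invariant]
(C) x^2  ->  (-x)^2 = x^2   [equals x^2: invariant]
(D) x + y  ->  (-x) + (y) = -x + y   [differs from x + y: not invariant]

Only option (C), x^2, is unchanged by the transformation.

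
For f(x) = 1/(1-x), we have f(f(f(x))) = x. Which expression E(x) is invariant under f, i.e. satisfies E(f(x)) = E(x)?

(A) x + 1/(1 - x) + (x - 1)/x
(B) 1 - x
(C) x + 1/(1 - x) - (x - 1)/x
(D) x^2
A

Replace x by f(x) = 1/(1 - x) in each option and simplify. As a quick numerical cross-check, also compare E(3) with E(f(3)) = E(-1/2).

(A) x + 1/(1 - x) + (x - 1)/x  ->  (1/(1 - x)) + 1/(1 - (1/(1 - x))) + ((1/(1 - x)) - 1)/(1/(1 - x)), which simplifies back to x + 1/(1 - x) + (x - 1)/x; check: E(3) = 19/6, E(-1/2) = 19/6.   [invariant]
(B) 1 - x  ->  1 - (1/(1 - x)) = x/(x - 1); check: E(3) = -2 but E(-1/2) = 3/2.   [not invariant]
(C) x + 1/(1 - x) - (x - 1)/x  ->  (1/(1 - x)) + 1/(1 - (1/(1 - x))) - ((1/(1 - x)) - 1)/(1/(1 - x)) = (x^2(1 - x) - x + (x - 1)^2)/(x(x - 1)); check: E(3) = 11/6 but E(-1/2) = -17/6.   [not invariant]
(D) x^2  ->  (1/(1 - x))^2 = (x - 1)^(-2); check: E(3) = 9 but E(-1/2) = 1/4.   [not invariant]

Only (A) is unchanged. Indeed f(f(x)) = 1/(1 - 1/(1-x)) = (1-x)/(-x) = (x-1)/x, so E(x) = x + f(x) + f(f(x)) is the sum over the whole 3-cycle; applying f just permutes the three terms cyclically (x -> f(x) -> f(f(x)) -> x), leaving the sum unchanged.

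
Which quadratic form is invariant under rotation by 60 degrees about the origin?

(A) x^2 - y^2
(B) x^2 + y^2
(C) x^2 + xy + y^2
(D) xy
B

Rotation by 60 degrees sends (x, y) to (x/2 - sqrt(3)y/2, sqrt(3)x/2 + y/2).
Substitute the transformed coordinates into each option and compare with the original:
(A) x^2 - y^2  ->  (x/2 - sqrt(3)y/2)^2 - (sqrt(3)x/2 + y/2)^2 = -x^2/2 - sqrt(3)xy + y^2/2   [differs from x^2 - y^2: not invariant]
(B) x^2 + y^2  ->  (x/2 - sqrt(3)y/2)^2 + (sqrt(3)x/2 + y/2)^2 = x^2 + y^2   [equals x^2 + y^2: invariant]
(C) x^2 + xy + y^2  ->  (x/2 - sqrt(3)y/2)^2 + (x/2 - sqrt(3)y/2)(sqrt(3)x/2 + y/2) + (sqrt(3)x/2 + y/2)^2 = sqrt(3)x^2/4 + x^2 - xy/2 - sqrt(3)y^2/4 + y^2   [differs from x^2 + xy + y^2: not invariant]
(D) xy  ->  (x/2 - sqrt(3)y/2)(sqrt(3)x/2 + y/2) = sqrt(3)x^2/4 - xy/2 - sqrt(3)y^2/4   [differs from xy: not invariant]

Only option (B), x^2 + y^2, is unchanged by the transformation.
x^2 + y^2 is the squared distance from the origin, which rotations preserve.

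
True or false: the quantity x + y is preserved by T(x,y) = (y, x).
True

Substitute T(x,y) = (y, x) into the expression and compare with the original.

Original: x + y
After applying T: (y) + (x) = x + y

This is identical to the original x + y, so the expression is invariant.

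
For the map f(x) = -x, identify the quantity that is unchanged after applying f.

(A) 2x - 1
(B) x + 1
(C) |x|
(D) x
C

For f(x) = -x:
Applying f replaces x by -x. Since |-x| = |x|, the absolute value is unchanged by f, whereas x -> -x, 2x - 1 -> -2x - 1 and x + 1 -> -x + 1 all change.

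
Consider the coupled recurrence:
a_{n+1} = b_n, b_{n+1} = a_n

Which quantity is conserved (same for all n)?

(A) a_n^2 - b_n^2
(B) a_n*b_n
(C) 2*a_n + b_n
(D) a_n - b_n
B

Replace a_n by a_{n+1} = b_n and b_n by b_{n+1} = a_n in each option and simplify:
(A) a_n^2 - b_n^2  ->  (b_n)^2 - (a_n)^2 = -a_n^2 + b_n^2   [not conserved]
(B) a_n*b_n  ->  (b_n)*(a_n) = a_n*b_n   [conserved]
(C) 2*a_n + b_n  ->  2*(b_n) + (a_n) = a_n + 2*b_n   [not conserved]
(D) a_n - b_n  ->  (b_n) - (a_n) = -a_n + b_n   [not conserved]

Only (B) a_n*b_n returns to itself after one step, so it is the conserved quantity.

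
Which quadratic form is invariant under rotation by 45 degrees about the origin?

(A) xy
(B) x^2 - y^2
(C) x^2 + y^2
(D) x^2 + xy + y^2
C

Rotation by 45 degrees sends (x, y) to (sqrt(2)x/2 - sqrt(2)y/2, sqrt(2)x/2 + sqrt(2)y/2).
Substitute the transformed coordinates into each option and compare with the original:
(A) xy  ->  (sqrt(2)x/2 - sqrt(2)y/2)(sqrt(2)x/2 + sqrt(2)y/2) = x^2/2 - y^2/2   [differs from xy: not invariant]
(B) x^2 - y^2  ->  (sqrt(2)x/2 - sqrt(2)y/2)^2 - (sqrt(2)x/2 + sqrt(2)y/2)^2 = -2xy   [differs from x^2 - y^2: not invariant]
(C) x^2 + y^2  ->  (sqrt(2)x/2 - sqrt(2)y/2)^2 + (sqrt(2)x/2 + sqrt(2)y/2)^2 = x^2 + y^2   [equals x^2 + y^2: invariant]
(D) x^2 + xy + y^2  ->  (sqrt(2)x/2 - sqrt(2)y/2)^2 + (sqrt(2)x/2 - sqrt(2)y/2)(sqrt(2)x/2 + sqrt(2)y/2) + (sqrt(2)x/2 + sqrt(2)y/2)^2 = 3x^2/2 + y^2/2   [differs from x^2 + xy + y^2: not invariant]

Only option (C), x^2 + y^2, is unchanged by the transformation.
x^2 + y^2 is the squared distance from the origin, which rotations preserve.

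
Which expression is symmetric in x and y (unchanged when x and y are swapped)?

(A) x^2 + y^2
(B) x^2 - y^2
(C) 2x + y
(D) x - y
A

A symmetric expression is unchanged when the variables are permuted; here the transformation to test is the swap (x, y) -> (y, x).
Substitute the transformed coordinates into each option and compare with the original:
(A) x^2 + y^2  ->  (y)^2 + (x)^2 = x^2 + y^2   [equals x^2 + y^2: invariant]
(B) x^2 - y^2  ->  (y)^2 - (x)^2 = -x^2 + y^2   [differs from x^2 - y^2: not invariant]
(C) 2x + y  ->  2(y) + (x) = x + 2y   [differs from 2x + y: not invariant]
(D) x - y  ->  (y) - (x) = -x + y   [differs from x - y: not invariant]

Only option (A), x^2 + y^2, is unchanged by the transformation.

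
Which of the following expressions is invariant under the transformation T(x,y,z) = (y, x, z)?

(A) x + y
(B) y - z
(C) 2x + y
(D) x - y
A

Apply T(x,y,z) = (y, x, z) to each option, i.e. replace (x, y, z) by the transformed coordinates.
Substitute the transformed coordinates into each option and compare with the original:
(A) x + y  ->  (y) + (x) = x + y   [equals x + y: invariant]
(B) y - z  ->  (x) - (z) = x - z   [differs from y - z: not invariant]
(C) 2x + y  ->  2(y) + (x) = x + 2y   [differs from 2x + y: not invariant]
(D) x - y  ->  (y) - (x) = -x + y   [differs from x - y: not invariant]

Only option (A), x + y, is unchanged by the transformation.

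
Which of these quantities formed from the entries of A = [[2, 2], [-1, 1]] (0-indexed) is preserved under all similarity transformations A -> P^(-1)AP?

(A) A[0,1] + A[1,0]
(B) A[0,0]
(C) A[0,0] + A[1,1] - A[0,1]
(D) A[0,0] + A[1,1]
D

A[0,0] + A[1,1] is the trace of A. By the cyclic property of the trace, tr(P^(-1)AP) = tr(APP^(-1)) = tr(A), so it is the same for every matrix similar to A.

The other combinations are not similarity invariants. For example, take P = [[2, 1], [1, 1]] (det P = 1), so P^(-1) = [[1, -1], [-1, 2]] and
B = P^(-1)AP = [[7, 4], [-8, -4]].
Evaluating each option on A and on B:
(A) A[0,1] + A[1,0]: 1 for A, -4 for B -> changes
(B) A[0,0]: 2 for A, 7 for B -> changes
(C) A[0,0] + A[1,1] - A[0,1]: 1 for A, -1 for B -> changes
(D) A[0,0] + A[1,1]: 3 for A, 3 for B -> unchanged

Only (D) A[0,0] + A[1,1] = 3 survives (and it does so for every P, not just this one), so it is the invariant.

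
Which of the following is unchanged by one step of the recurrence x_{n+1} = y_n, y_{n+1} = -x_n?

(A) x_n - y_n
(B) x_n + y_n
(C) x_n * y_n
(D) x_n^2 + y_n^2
D

For the recurrence x_{n+1} = y_n, y_{n+1} = -x_n:

x_{n+1}^2 + y_{n+1}^2 = y_n^2 + (-x_n)^2 = x_n^2 + y_n^2
The sum of squares is conserved (like energy in a harmonic oscillator).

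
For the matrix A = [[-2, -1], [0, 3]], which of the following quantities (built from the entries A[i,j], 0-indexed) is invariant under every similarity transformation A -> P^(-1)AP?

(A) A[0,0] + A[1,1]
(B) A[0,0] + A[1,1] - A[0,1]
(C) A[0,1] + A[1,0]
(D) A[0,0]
A

A[0,0] + A[1,1] is the trace of A. By the cyclic property of the trace, tr(P^(-1)AP) = tr(APP^(-1)) = tr(A), so it is the same for every matrix similar to A.

The other combinations are not similarity invariants. For example, take P = [[1, 1], [1, 2]] (det P = 1), so P^(-1) = [[2, -1], [-1, 1]] and
B = P^(-1)AP = [[-9, -14], [6, 10]].
Evaluating each option on A and on B:
(A) A[0,0] + A[1,1]: 1 for A, 1 for B -> unchanged
(B) A[0,0] + A[1,1] - A[0,1]: 2 for A, 15 for B -> changes
(C) A[0,1] + A[1,0]: -1 for A, -8 for B -> changes
(D) A[0,0]: -2 for A, -9 for B -> changes

Only (A) A[0,0] + A[1,1] = 1 survives (and it does so for every P, not just this one), so it is the invariant.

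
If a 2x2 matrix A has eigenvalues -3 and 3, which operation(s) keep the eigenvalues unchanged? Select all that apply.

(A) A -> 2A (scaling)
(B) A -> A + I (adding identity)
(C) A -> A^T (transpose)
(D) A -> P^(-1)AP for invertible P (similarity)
C and D

Eigenvalues are preserved by:
1. Similarity transformations: A -> P^(-1)AP (same characteristic polynomial)
2. Transpose: A^T has the same eigenvalues as A

Eigenvalues are NOT preserved by:
- Adding identity: eigenvalues become -3+1, 3+1
- Scaling: eigenvalues become -6, 6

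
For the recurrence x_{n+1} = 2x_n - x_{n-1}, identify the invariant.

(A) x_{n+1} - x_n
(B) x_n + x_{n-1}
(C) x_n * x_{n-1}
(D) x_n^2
A

For the recurrence x_{n+1} = 2x_n - x_{n-1}:

If x_{n+1} = 2x_n - x_{n-1}, then:
x_{n+1} - x_n = x_n - x_{n-1}
The first difference is constant throughout the sequence.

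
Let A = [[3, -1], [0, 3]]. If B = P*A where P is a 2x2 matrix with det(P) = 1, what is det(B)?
9

By the multiplicative property of determinants, det(B) = det(P*A) = det(P) * det(A) = det(A),
so the determinant is invariant under multiplication by any determinant-1 matrix; we just need det(A).

det(A) = (3)(3) - (-1)(0) = 9 - 0 = 9

Therefore det(B) = 1 * 9 = 9.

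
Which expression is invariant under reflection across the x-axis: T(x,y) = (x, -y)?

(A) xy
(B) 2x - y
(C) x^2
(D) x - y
C

The map is reflection across the x-axis: T(x,y) = (x, -y).
Substitute the transformed coordinates into each option and compare with the original:
(A) xy  ->  (x)(-y) = -xy   [differs from xy: not invariant]
(B) 2x - y  ->  2(x) - (-y) = 2x + y   [differs from 2x - y: not invariant]
(C) x^2  ->  (x)^2 = x^2   [equals x^2: invariant]
(D) x - y  ->  (x) - (-y) = x + y   [differs from x - y: not invariant]

Only option (C), x^2, is unchanged by the transformation.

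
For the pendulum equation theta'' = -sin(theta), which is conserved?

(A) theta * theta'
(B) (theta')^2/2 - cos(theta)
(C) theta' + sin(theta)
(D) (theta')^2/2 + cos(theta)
B

A first integral I satisfies dI/dt = 0 along every solution. Differentiate each option and use the equation of motion:
(A) d/dt[theta * theta'] = (theta')^2 + theta theta'' = (theta')^2 - theta sin(theta), not identically 0
(B) d/dt[(theta')^2/2 - cos(theta)] = theta' theta'' + sin(theta) theta' = theta'(-sin(theta)) + theta' sin(theta) = 0
(C) d/dt[theta' + sin(theta)] = theta'' + cos(theta) theta' = -sin(theta) + theta' cos(theta), not identically 0
(D) d/dt[(theta')^2/2 + cos(theta)] = theta' theta'' - sin(theta) theta' = -2 theta' sin(theta), not identically 0

Only (B) has zero time-derivative. This is the total energy: kinetic (theta')^2/2 plus potential -cos(theta).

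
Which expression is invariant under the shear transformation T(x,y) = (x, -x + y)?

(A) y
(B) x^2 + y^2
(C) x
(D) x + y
C

Under the shear T(x,y) = (x, -x + y):
Substitute the transformed coordinates into each option and compare with the original:
(A) y  ->  (-x + y) = -x + y   [differs from y: not invariant]
(B) x^2 + y^2  ->  (x)^2 + (-x + y)^2 = 2x^2 - 2xy + y^2   [differs from x^2 + y^2: not invariant]
(C) x  ->  (x) = x   [equals x: invariant]
(D) x + y  ->  (x) + (-x + y) = y   [differs from x + y: not invariant]

Only option (C), x, is unchanged by the transformation.
A vertical shear moves points parallel to the y-axis, so the x-coordinate (and any function of x alone) is unchanged.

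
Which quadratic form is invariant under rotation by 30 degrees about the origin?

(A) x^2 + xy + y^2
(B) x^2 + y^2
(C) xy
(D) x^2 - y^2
B

Rotation by 30 degrees sends (x, y) to (sqrt(3)x/2 - y/2, x/2 + sqrt(3)y/2).
Substitute the transformed coordinates into each option and compare with the original:
(A) x^2 + xy + y^2  ->  (sqrt(3)x/2 - y/2)^2 + (sqrt(3)x/2 - y/2)(x/2 + sqrt(3)y/2) + (x/2 + sqrt(3)y/2)^2 = sqrt(3)x^2/4 + x^2 + xy/2 - sqrt(3)y^2/4 + y^2   [differs from x^2 + xy + y^2: not invariant]
(B) x^2 + y^2  ->  (sqrt(3)x/2 - y/2)^2 + (x/2 + sqrt(3)y/2)^2 = x^2 + y^2   [equals x^2 + y^2: invariant]
(C) xy  ->  (sqrt(3)x/2 - y/2)(x/2 + sqrt(3)y/2) = sqrt(3)x^2/4 + xy/2 - sqrt(3)y^2/4   [differs from xy: not invariant]
(D) x^2 - y^2  ->  (sqrt(3)x/2 - y/2)^2 - (x/2 + sqrt(3)y/2)^2 = x^2/2 - sqrt(3)xy - y^2/2   [differs from x^2 - y^2: not invariant]

Only option (B), x^2 + y^2, is unchanged by the transformation.
x^2 + y^2 is the squared distance from the origin, which rotations preserve.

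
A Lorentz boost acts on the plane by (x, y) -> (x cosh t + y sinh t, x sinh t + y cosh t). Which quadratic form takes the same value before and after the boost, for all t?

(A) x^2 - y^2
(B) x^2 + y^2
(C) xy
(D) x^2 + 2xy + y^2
A

Write x' = x cosh t + y sinh t, y' = x sinh t + y cosh t and substitute into each option:
(A) x^2 - y^2: (x cosh t + y sinh t)^2 - (x sinh t + y cosh t)^2 = x^2(cosh^2 t - sinh^2 t) + 2xy(cosh t sinh t - sinh t cosh t) + y^2(sinh^2 t - cosh^2 t) = x^2 - y^2   [invariant, using cosh^2 t - sinh^2 t = 1]
(B) x^2 + y^2: (x cosh t + y sinh t)^2 + (x sinh t + y cosh t)^2 = (x^2 + y^2)(cosh^2 t + sinh^2 t) + 4xy sinh t cosh t = (x^2 + y^2) cosh 2t + 2xy sinh 2t   [not invariant for t != 0]
(C) xy: (x cosh t + y sinh t)(x sinh t + y cosh t) = xy(cosh^2 t + sinh^2 t) + (x^2 + y^2) sinh t cosh t = xy cosh 2t + (x^2 + y^2)(sinh 2t)/2   [not invariant for t != 0]
(D) x^2 + 2xy + y^2: (x' + y')^2 with x' + y' = (x + y)(cosh t + sinh t) = (x + y)e^t, so it becomes (x + y)^2 e^(2t)   [not invariant for t != 0]

Only (A) x^2 - y^2 is unchanged; it is the Minkowski form preserved by Lorentz boosts, just as x^2 + y^2 is preserved by ordinary rotations.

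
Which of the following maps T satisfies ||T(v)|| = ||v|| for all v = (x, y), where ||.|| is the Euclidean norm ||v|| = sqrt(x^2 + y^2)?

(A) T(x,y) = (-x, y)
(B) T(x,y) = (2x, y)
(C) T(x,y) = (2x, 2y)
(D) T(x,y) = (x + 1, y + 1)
A

A transformation preserves a norm if ||T(v)|| = ||v|| for every v; a single vector where the norm changes rules an option out.

(A) T(x,y) = (-x, y): preserves the norm -- it is an orthogonal map (a rotation/reflection), and (-x)^2 + (y)^2 simplifies to x^2 + y^2.
(B) T(x,y) = (2x, y): v = (1, 0) has norm sqrt((1)^2 + (0)^2) = 1, but T(v) = (2, 0) has norm 2 -- not preserved.
(C) T(x,y) = (2x, 2y): v = (1, 0) has norm sqrt((1)^2 + (0)^2) = 1, but T(v) = (2, 0) has norm 2 -- not preserved.
(D) T(x,y) = (x + 1, y + 1): v = (1, 0) has norm sqrt((1)^2 + (0)^2) = 1, but T(v) = (2, 1) has norm sqrt(5) -- not preserved.

Therefore the answer is (A).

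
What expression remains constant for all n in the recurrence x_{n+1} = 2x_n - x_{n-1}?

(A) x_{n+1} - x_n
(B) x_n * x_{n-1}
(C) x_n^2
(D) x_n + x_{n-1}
A

For the recurrence x_{n+1} = 2x_n - x_{n-1}:

If x_{n+1} = 2x_n - x_{n-1}, then:
x_{n+1} - x_n = x_n - x_{n-1}
The first difference is constant throughout the sequence.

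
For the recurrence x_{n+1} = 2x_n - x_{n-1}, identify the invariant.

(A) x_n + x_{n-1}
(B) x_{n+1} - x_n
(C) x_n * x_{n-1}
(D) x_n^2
B

For the recurrence x_{n+1} = 2x_n - x_{n-1}:

If x_{n+1} = 2x_n - x_{n-1}, then:
x_{n+1} - x_n = x_n - x_{n-1}
The first difference is constant throughout the sequence.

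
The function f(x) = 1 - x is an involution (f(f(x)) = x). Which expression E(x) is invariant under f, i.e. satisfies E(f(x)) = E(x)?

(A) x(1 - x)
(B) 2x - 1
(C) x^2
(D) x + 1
A

Replace x by f(x) = 1 - x in each option and simplify. As a quick numerical cross-check, also compare E(4) with E(f(4)) = E(-3).

(A) x(1 - x)  ->  (1 - x)(1 - (1 - x)), which simplifies back to x(1 - x); check: E(4) = -12, E(-3) = -12.   [invariant]
(B) 2x - 1  ->  2(1 - x) - 1 = 1 - 2x; check: E(4) = 7 but E(-3) = -7.   [not invariant]
(C) x^2  ->  (1 - x)^2 = (x - 1)^2; check: E(4) = 16 but E(-3) = 9.   [not invariant]
(D) x + 1  ->  (1 - x) + 1 = 2 - x; check: E(4) = 5 but E(-3) = -2.   [not invariant]

Only (A) is unchanged. E is symmetric under swapping x with f(x) = 1 - x, which is exactly what an involution does.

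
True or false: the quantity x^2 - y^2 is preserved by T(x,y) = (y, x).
False

Substitute T(x,y) = (y, x) into the expression and compare with the original.

Original: x^2 - y^2
After applying T: (y)^2 - (x)^2 = -x^2 + y^2

This differs from the original x^2 - y^2 (difference: -2x^2 + 2y^2), so the expression is NOT invariant.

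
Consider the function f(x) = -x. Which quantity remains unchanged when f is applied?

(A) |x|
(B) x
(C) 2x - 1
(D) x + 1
A

For f(x) = -x:
Applying f replaces x by -x. Since |-x| = |x|, the absolute value is unchanged by f, whereas x -> -x, 2x - 1 -> -2x - 1 and x + 1 -> -x + 1 all change.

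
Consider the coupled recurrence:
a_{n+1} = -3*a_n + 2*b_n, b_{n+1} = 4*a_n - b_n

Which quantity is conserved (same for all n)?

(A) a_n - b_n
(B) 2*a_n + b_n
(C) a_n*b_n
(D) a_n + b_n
D

Replace a_n by a_{n+1} = -3*a_n + 2*b_n and b_n by b_{n+1} = 4*a_n - b_n in each option and simplify:
(A) a_n - b_n  ->  (-3*a_n + 2*b_n) - (4*a_n - b_n) = -7*a_n + 3*b_n   [not conserved]
(B) 2*a_n + b_n  ->  2*(-3*a_n + 2*b_n) + (4*a_n - b_n) = -2*a_n + 3*b_n   [not conserved]
(C) a_n*b_n  ->  (-3*a_n + 2*b_n)*(4*a_n - b_n) = -12*a_n^2 + 11*a_n*b_n - 2*b_n^2   [not conserved]
(D) a_n + b_n  ->  (-3*a_n + 2*b_n) + (4*a_n - b_n) = a_n + b_n   [conserved]

Only (D) a_n + b_n returns to itself after one step, so it is the conserved quantity.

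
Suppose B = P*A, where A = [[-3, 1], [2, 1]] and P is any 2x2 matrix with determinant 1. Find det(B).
-5

By the multiplicative property of determinants, det(B) = det(P*A) = det(P) * det(A) = det(A),
so the determinant is invariant under multiplication by any determinant-1 matrix; we just need det(A).

det(A) = (-3)(1) - (1)(2) = -3 - 2 = -5

Therefore det(B) = 1 * (-5) = -5.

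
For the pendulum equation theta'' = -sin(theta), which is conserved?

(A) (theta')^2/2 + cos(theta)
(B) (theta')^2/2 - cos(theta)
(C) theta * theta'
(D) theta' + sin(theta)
B

A first integral I satisfies dI/dt = 0 along every solution. Differentiate each option and use the equation of motion:
(A) d/dt[(theta')^2/2 + cos(theta)] = theta' theta'' - sin(theta) theta' = -2 theta' sin(theta), not identically 0
(B) d/dt[(theta')^2/2 - cos(theta)] = theta' theta'' + sin(theta) theta' = theta'(-sin(theta)) + theta' sin(theta) = 0
(C) d/dt[theta * theta'] = (theta')^2 + theta theta'' = (theta')^2 - theta sin(theta), not identically 0
(D) d/dt[theta' + sin(theta)] = theta'' + cos(theta) theta' = -sin(theta) + theta' cos(theta), not identically 0

Only (B) has zero time-derivative. This is the total energy: kinetic (theta')^2/2 plus potential -cos(theta).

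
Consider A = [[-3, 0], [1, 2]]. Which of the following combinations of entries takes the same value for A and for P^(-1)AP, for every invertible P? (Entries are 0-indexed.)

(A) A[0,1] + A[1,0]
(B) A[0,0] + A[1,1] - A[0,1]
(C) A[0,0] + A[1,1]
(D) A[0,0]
C

A[0,0] + A[1,1] is the trace of A. By the cyclic property of the trace, tr(P^(-1)AP) = tr(APP^(-1)) = tr(A), so it is the same for every matrix similar to A.

The other combinations are not similarity invariants. For example, take P = [[1, -1], [0, 1]] (det P = 1), so P^(-1) = [[1, 1], [0, 1]] and
B = P^(-1)AP = [[-2, 4], [1, 1]].
Evaluating each option on A and on B:
(A) A[0,1] + A[1,0]: 1 for A, 5 for B -> changes
(B) A[0,0] + A[1,1] - A[0,1]: -1 for A, -5 for B -> changes
(C) A[0,0] + A[1,1]: -1 for A, -1 for B -> unchanged
(D) A[0,0]: -3 for A, -2 for B -> changes

Only (C) A[0,0] + A[1,1] = -1 survives (and it does so for every P, not just this one), so it is the invariant.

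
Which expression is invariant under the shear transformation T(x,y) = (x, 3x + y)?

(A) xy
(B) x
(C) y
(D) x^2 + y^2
B

Under the shear T(x,y) = (x, 3x + y):
Substitute the transformed coordinates into each option and compare with the original:
(A) xy  ->  (x)(3x + y) = 3x^2 + xy   [differs from xy: not invariant]
(B) x  ->  (x) = x   [equals x: invariant]
(C) y  ->  (3x + y) = 3x + y   [differs from y: not invariant]
(D) x^2 + y^2  ->  (x)^2 + (3x + y)^2 = 10x^2 + 6xy + y^2   [differs from x^2 + y^2: not invariant]

Only option (B), x, is unchanged by the transformation.
A vertical shear moves points parallel to the y-axis, so the x-coordinate (and any function of x alone) is unchanged.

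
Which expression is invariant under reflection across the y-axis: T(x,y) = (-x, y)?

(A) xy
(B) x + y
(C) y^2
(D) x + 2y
C

The map is reflection across the y-axis: T(x,y) = (-x, y).
Substitute the transformed coordinates into each option and compare with the original:
(A) xy  ->  (-x)(y) = -xy   [differs from xy: not invariant]
(B) x + y  ->  (-x) + (y) = -x + y   [differs from x + y: not invariant]
(C) y^2  ->  (y)^2 = y^2   [equals y^2: invariant]
(D) x + 2y  ->  (-x) + 2(y) = -x + 2y   [differs from x + 2y: not invariant]

Only option (C), y^2, is unchanged by the transformation.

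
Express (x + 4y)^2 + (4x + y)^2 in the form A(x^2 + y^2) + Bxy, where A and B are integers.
17(x^2 + y^2) + 16xy

Expanding: (x + 4y)^2 = x^2 + 8xy + 16y^2
(4x + y)^2 = 16x^2 + 8xy + y^2
Sum = (1+16)(x^2+y^2) + 16xy = 17(x^2 + y^2) + 16xy
This is symmetric in x and y.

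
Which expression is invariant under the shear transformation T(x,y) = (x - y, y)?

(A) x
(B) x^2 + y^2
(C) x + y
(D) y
D

Under the shear T(x,y) = (x - y, y):
Substitute the transformed coordinates into each option and compare with the original:
(A) x  ->  (x - y) = x - y   [differs from x: not invariant]
(B) x^2 + y^2  ->  (x - y)^2 + (y)^2 = x^2 - 2xy + 2y^2   [differs from x^2 + y^2: not invariant]
(C) x + y  ->  (x - y) + (y) = x   [differs from x + y: not invariant]
(D) y  ->  (y) = y   [equals y: invariant]

Only option (D), y, is unchanged by the transformation.
A horizontal shear moves points parallel to the x-axis, so the y-coordinate (and any function of y alone) is unchanged.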